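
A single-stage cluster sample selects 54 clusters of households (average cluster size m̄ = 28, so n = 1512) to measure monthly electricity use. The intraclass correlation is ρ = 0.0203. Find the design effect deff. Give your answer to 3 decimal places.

deff = 1 + (28 − 1)·0.0203 = 1 + 0.5481 = 1.5481.

1.548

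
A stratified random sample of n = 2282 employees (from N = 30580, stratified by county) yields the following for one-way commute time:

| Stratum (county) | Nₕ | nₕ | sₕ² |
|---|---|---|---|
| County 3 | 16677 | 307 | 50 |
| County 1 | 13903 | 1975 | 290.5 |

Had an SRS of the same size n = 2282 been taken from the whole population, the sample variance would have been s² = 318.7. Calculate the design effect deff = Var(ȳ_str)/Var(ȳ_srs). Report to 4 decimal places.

Var(ȳ_str) = Σ Wₕ²(1−fₕ)sₕ²/nₕ with Wₕ = Nₕ/30580:
  County 3: (16677/30580)²·(1−307/16677)·50/307 = 0.047547017
  County 1: (13903/30580)²·(1−1975/13903)·290.5/1975 = 0.026084363
  → Var(ȳ_str) = 0.07363138.
Var(ȳ_srs) = (1 − 2282/30580)·318.7/2282 = 0.12923635.
deff = 0.07363138 / 0.12923635 = 0.5697.

0.5697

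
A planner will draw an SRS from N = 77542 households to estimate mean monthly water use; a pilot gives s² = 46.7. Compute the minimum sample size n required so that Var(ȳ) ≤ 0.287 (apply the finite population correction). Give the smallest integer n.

Without fpc, n₀ = s²/D = 46.7/0.287 = 162.7178.
With fpc, (1 − n/N)·s²/n ≤ D requires n ≥ n₀/(1 + n₀/N) = 162.7178/(1 + 162.7178/77542) = 162.3771.
Rounding up, n = 163.

163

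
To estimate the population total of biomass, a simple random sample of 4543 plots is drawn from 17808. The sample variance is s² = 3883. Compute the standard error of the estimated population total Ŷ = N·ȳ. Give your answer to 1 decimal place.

Var(Ŷ) = N²·Var(ȳ) = N²·(1 − n/N)·s²/n.
f = 4543/17808 = 0.25511006; Var(ȳ) = 0.74488994·3883/4543 = 0.63667348.
Var(Ŷ) = 17808² · 0.63667348 = 2.0190499 × 10^8.
SE(Ŷ) = √(2.0190499 × 10^8) = 14209.3.

14209.3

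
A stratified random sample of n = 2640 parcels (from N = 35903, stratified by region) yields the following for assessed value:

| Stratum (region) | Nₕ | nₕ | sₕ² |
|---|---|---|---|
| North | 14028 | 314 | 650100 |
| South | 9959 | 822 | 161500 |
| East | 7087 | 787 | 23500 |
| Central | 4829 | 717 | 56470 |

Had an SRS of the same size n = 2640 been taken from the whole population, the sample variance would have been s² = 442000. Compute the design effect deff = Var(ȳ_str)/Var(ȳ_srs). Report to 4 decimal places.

2.0960

Var(ȳ_str) = Σ Wₕ²(1−fₕ)sₕ²/nₕ with Wₕ = Nₕ/35903:
  North: (14028/35903)²·(1−314/14028)·650100/314 = 308.99321
  South: (9959/35903)²·(1−822/9959)·161500/822 = 13.869429
  East: (7087/35903)²·(1−787/7087)·23500/787 = 1.0342717
  Central: (4829/35903)²·(1−717/4829)·56470/717 = 1.2132421
  → Var(ȳ_str) = 325.11015.
Var(ȳ_srs) = (1 − 2640/35903)·442000/2640 = 155.11329.
deff = 325.11015 / 155.11329 = 2.0960.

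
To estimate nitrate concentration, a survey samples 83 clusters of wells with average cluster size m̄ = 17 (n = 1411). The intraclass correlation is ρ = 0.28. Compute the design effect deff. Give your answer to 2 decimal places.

5.48

deff = 1 + (17 − 1)·0.28 = 1 + 4.48 = 5.48.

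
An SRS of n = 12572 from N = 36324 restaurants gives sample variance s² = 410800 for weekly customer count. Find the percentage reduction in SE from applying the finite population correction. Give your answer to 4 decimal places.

f = n/N = 12572/36324 = 0.34610726.
SE_no-fpc = √(s²/n) = 5.7162739; SE_fpc = √((1−f)s²/n) = 4.6223869.
Ratio = √(1−f) = 0.80863635. Reduction = 100·(1 − 0.80863635) = 19.1364%.

19.1364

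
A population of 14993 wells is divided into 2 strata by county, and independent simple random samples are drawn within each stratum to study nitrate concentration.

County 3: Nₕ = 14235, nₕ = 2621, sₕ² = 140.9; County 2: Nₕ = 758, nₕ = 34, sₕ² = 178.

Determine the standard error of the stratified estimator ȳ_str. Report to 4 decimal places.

0.2287

Var(ȳ_str) = Σₕ Wₕ²(1 − fₕ)sₕ²/nₕ with Wₕ = Nₕ/N, N = 14993.
County 3: Wₕ = 0.94944307; term = 0.94944307²·(1 − 0.18412364)·140.9/2621 = 0.039537225.
County 2: Wₕ = 0.05055693; term = 0.05055693²·(1 − 0.04485488)·178/34 = 0.012781204.
Sum = 0.052318429.
SE = √(0.052318429) = 0.2287.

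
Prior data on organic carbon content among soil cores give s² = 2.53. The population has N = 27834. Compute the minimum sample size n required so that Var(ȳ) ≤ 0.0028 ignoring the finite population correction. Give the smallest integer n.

904

Without fpc, n₀ = s²/D = 2.53/0.0028 = 903.5714.
Rounding up, n = 904.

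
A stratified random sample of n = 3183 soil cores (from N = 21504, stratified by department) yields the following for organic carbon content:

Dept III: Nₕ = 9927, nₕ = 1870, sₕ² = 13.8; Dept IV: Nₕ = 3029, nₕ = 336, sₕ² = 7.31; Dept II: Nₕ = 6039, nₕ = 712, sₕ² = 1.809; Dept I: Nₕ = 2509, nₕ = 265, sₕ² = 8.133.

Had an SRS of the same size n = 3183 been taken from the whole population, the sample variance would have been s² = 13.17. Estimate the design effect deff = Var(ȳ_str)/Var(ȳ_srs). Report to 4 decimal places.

0.6271

Var(ȳ_str) = Σ Wₕ²(1−fₕ)sₕ²/nₕ with Wₕ = Nₕ/21504:
  Dept III: (9927/21504)²·(1−1870/9927)·13.8/1870 = 0.0012764105
  Dept IV: (3029/21504)²·(1−336/3029)·7.31/336 = 3.8377371 × 10^-4
  Dept II: (6039/21504)²·(1−712/6039)·1.809/712 = 1.7675341 × 10^-4
  Dept I: (2509/21504)²·(1−265/2509)·8.133/265 = 3.7367144 × 10^-4
  → Var(ȳ_str) = 0.0022106091.
Var(ȳ_srs) = (1 − 3183/21504)·13.17/3183 = 0.0035251618.
deff = 0.0022106091 / 0.0035251618 = 0.6271.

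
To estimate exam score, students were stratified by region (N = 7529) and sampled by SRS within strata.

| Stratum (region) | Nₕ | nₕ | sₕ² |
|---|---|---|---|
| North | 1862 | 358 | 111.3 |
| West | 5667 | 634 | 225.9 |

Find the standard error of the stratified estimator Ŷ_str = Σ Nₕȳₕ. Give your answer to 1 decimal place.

Var(Ŷ_str) = Σₕ Nₕ²(1 − fₕ)sₕ²/nₕ.
North: 1862²·(1 − 358/1862)·111.3/358 = 870642.07.
West: 5667²·(1 − 634/5667)·225.9/634 = 1.0162653 × 10^7.
Sum = 1.1033295 × 10^7.
SE = √(1.1033295 × 10^7) = 3321.6.

3321.6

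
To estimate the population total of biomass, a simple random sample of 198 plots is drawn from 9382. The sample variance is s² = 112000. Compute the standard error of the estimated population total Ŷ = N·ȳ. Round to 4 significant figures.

220800

Var(Ŷ) = N²·Var(ȳ) = N²·(1 − n/N)·s²/n.
f = 198/9382 = 0.02110424; Var(ȳ) = 0.97889576·112000/198 = 553.71881.
Var(Ŷ) = 9382² · 553.71881 = 4.8739395 × 10^10.
SE(Ŷ) = √(4.8739395 × 10^10) = 220800.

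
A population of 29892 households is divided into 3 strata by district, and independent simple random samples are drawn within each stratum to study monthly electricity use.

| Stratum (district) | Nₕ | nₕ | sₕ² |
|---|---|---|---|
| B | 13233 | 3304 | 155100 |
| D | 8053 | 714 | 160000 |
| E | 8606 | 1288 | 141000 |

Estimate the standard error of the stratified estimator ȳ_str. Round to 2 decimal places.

Var(ȳ_str) = Σₕ Wₕ²(1 − fₕ)sₕ²/nₕ with Wₕ = Nₕ/N, N = 29892.
B: Wₕ = 0.44269370; term = 0.44269370²·(1 − 0.24967883)·155100/3304 = 6.9028055.
D: Wₕ = 0.26940318; term = 0.26940318²·(1 − 0.08866261)·160000/714 = 14.821986.
E: Wₕ = 0.28790312; term = 0.28790312²·(1 − 0.14966303)·141000/1288 = 7.7159082.
Sum = 29.4407.
SE = √(29.4407) = 5.43.

5.43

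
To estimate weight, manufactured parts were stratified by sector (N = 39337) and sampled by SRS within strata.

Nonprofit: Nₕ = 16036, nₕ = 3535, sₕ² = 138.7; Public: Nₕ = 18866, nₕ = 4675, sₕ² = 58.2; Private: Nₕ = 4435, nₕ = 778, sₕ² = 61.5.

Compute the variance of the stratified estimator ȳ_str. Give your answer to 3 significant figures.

0.00807

Var(ȳ_str) = Σₕ Wₕ²(1 − fₕ)sₕ²/nₕ with Wₕ = Nₕ/N, N = 39337.
Nonprofit: Wₕ = 0.40765691; term = 0.40765691²·(1 − 0.22044151)·138.7/3535 = 0.0050830616.
Public: Wₕ = 0.47959936; term = 0.47959936²·(1 − 0.24780028)·58.2/4675 = 0.0021539307.
Private: Wₕ = 0.11274373; term = 0.11274373²·(1 − 0.17542277)·61.5/778 = 8.2853647 × 10^-4.
Sum = 0.0080655288.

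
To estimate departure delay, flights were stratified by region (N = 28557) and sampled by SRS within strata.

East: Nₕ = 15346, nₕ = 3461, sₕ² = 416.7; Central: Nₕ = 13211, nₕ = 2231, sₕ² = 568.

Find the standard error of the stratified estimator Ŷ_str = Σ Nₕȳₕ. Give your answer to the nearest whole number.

7674

Var(Ŷ_str) = Σₕ Nₕ²(1 − fₕ)sₕ²/nₕ.
East: 15346²·(1 − 3461/15346)·416.7/3461 = 2.1959188 × 10^7.
Central: 13211²·(1 − 2231/13211)·568/2231 = 3.6930637 × 10^7.
Sum = 5.8889825 × 10^7.
SE = √(5.8889825 × 10^7) = 7674.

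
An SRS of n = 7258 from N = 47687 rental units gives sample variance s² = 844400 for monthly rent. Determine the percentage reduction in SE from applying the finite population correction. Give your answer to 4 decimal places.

7.9240

f = n/N = 7258/47687 = 0.15220081.
SE_no-fpc = √(s²/n) = 10.78613; SE_fpc = √((1−f)s²/n) = 9.9314379.
Ratio = √(1−f) = 0.92076012. Reduction = 100·(1 − 0.92076012) = 7.9240%.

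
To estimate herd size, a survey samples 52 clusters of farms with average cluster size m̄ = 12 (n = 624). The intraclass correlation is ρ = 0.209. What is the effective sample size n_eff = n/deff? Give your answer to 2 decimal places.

189.15

deff = 1 + (12 − 1)·0.209 = 1 + 2.299 = 3.299.
n_eff = 624 / 3.299 = 189.15.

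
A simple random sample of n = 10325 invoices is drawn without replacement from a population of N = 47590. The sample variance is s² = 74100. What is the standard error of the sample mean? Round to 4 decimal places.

2.3706

Under SRS without replacement, Var(ȳ) = (1 − f)·s²/n with f = n/N = 10325/47590 = 0.21695734.
Var(ȳ) = (1 − 0.21695734)·74100/10325 = 0.78304266·7.1767554 = 5.6197056.
SE(ȳ) = √(5.6197056) = 2.3706.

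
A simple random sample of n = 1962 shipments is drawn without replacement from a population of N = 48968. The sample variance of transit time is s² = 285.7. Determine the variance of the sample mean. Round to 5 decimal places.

Under SRS without replacement, Var(ȳ) = (1 − f)·s²/n with f = n/N = 1962/48968 = 0.04006698.
Var(ȳ) = (1 − 0.04006698)·285.7/1962 = 0.95993302·0.14561672 = 0.1397823.

0.13978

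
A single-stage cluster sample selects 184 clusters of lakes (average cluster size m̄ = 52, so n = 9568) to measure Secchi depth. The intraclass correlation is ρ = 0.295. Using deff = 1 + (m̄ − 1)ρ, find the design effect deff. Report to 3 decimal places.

deff = 1 + (52 − 1)·0.295 = 1 + 15.045 = 16.045.

16.045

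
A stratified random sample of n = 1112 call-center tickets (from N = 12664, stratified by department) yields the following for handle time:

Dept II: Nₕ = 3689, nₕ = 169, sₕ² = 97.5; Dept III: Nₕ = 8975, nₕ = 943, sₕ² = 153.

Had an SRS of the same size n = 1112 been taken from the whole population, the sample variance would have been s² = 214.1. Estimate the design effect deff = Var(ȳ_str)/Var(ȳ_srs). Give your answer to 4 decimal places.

0.6812

Var(ȳ_str) = Σ Wₕ²(1−fₕ)sₕ²/nₕ with Wₕ = Nₕ/12664:
  Dept II: (3689/12664)²·(1−169/3689)·97.5/169 = 0.046711889
  Dept III: (8975/12664)²·(1−943/8975)·153/943 = 0.0729283
  → Var(ȳ_str) = 0.11964019.
Var(ȳ_srs) = (1 − 1112/12664)·214.1/1112 = 0.17562978.
deff = 0.11964019 / 0.17562978 = 0.6812.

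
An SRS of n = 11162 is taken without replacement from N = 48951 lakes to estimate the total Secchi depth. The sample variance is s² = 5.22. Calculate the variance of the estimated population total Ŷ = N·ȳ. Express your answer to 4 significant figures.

865100

Var(Ŷ) = N²·Var(ȳ) = N²·(1 − n/N)·s²/n.
f = 11162/48951 = 0.22802394; Var(ȳ) = 0.77197606·5.22/11162 = 3.6102088 × 10^-4.
Var(Ŷ) = 48951² · (3.6102088 × 10^-4) = 865078.38.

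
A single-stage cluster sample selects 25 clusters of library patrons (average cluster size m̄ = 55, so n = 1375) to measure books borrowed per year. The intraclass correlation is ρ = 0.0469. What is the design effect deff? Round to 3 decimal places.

deff = 1 + (55 − 1)·0.0469 = 1 + 2.5326 = 3.5326.

3.533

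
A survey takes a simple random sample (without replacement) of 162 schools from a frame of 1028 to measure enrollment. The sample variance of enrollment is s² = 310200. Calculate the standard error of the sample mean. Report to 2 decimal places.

Under SRS without replacement, Var(ȳ) = (1 − f)·s²/n with f = n/N = 162/1028 = 0.15758755.
Var(ȳ) = (1 − 0.15758755)·310200/162 = 0.84241245·1914.8148 = 1613.0638.
SE(ȳ) = √(1613.0638) = 40.16.

40.16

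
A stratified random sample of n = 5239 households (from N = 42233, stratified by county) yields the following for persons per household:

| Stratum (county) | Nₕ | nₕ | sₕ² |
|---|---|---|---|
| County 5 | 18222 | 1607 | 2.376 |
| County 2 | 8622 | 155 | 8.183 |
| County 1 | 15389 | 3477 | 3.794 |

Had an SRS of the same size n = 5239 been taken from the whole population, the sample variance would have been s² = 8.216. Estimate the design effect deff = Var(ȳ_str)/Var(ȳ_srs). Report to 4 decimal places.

1.8373

Var(ȳ_str) = Σ Wₕ²(1−fₕ)sₕ²/nₕ with Wₕ = Nₕ/42233:
  County 5: (18222/42233)²·(1−1607/18222)·2.376/1607 = 2.5097074 × 10^-4
  County 2: (8622/42233)²·(1−155/8622)·8.183/155 = 0.0021608
  County 1: (15389/42233)²·(1−3477/15389)·3.794/3477 = 1.1214602 × 10^-4
  → Var(ȳ_str) = 0.0025239168.
Var(ȳ_srs) = (1 − 5239/42233)·8.216/5239 = 0.0013736984.
deff = 0.0025239168 / 0.0013736984 = 1.8373.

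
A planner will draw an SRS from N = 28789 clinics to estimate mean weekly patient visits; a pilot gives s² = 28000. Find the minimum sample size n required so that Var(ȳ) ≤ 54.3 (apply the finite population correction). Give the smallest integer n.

Without fpc, n₀ = s²/D = 28000/54.3 = 515.6538.
With fpc, (1 − n/N)·s²/n ≤ D requires n ≥ n₀/(1 + n₀/N) = 515.6538/(1 + 515.6538/28789) = 506.5802.
Rounding up, n = 507.

507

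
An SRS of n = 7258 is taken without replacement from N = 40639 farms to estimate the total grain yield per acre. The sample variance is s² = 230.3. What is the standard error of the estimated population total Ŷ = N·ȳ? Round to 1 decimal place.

6560.8

Var(Ŷ) = N²·Var(ȳ) = N²·(1 − n/N)·s²/n.
f = 7258/40639 = 0.17859691; Var(ȳ) = 0.82140309·230.3/7258 = 0.026063534.
Var(Ŷ) = 40639² · 0.026063534 = 4.3044665 × 10^7.
SE(Ŷ) = √(4.3044665 × 10^7) = 6560.8.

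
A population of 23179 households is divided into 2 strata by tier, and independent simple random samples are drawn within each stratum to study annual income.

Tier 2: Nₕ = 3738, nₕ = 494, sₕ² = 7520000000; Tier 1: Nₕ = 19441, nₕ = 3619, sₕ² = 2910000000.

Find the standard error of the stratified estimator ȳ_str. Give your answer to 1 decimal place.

896.6

Var(ȳ_str) = Σₕ Wₕ²(1 − fₕ)sₕ²/nₕ with Wₕ = Nₕ/N, N = 23179.
Tier 2: Wₕ = 0.16126666; term = 0.16126666²·(1 − 0.13215623)·7520000000/494 = 343575.07.
Tier 1: Wₕ = 0.83873334; term = 0.83873334²·(1 − 0.18615298)·2910000000/3619 = 460357.26.
Sum = 803932.33.
SE = √(803932.33) = 896.6.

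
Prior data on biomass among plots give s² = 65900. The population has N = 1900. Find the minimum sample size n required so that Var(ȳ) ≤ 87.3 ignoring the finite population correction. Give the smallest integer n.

Without fpc, n₀ = s²/D = 65900/87.3 = 754.8683.
Rounding up, n = 755.

755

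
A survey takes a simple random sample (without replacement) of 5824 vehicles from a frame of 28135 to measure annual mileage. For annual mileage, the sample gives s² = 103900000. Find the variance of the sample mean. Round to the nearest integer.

14147

Under SRS without replacement, Var(ȳ) = (1 − f)·s²/n with f = n/N = 5824/28135 = 0.20700195.
Var(ȳ) = (1 − 0.20700195)·103900000/5824 = 0.79299805·17839.973 = 14147.063.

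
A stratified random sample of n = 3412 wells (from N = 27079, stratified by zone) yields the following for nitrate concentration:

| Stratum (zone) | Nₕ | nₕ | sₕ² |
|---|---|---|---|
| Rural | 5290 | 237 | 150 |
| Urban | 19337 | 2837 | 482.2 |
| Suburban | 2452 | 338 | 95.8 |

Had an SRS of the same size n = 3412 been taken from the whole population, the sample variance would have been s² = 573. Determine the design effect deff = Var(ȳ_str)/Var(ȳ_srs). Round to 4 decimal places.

0.6747

Var(ȳ_str) = Σ Wₕ²(1−fₕ)sₕ²/nₕ with Wₕ = Nₕ/27079:
  Rural: (5290/27079)²·(1−237/5290)·150/237 = 0.023071862
  Urban: (19337/27079)²·(1−2837/19337)·482.2/2837 = 0.073956384
  Suburban: (2452/27079)²·(1−338/2452)·95.8/338 = 0.0020035907
  → Var(ȳ_str) = 0.099031837.
Var(ȳ_srs) = (1 − 3412/27079)·573/3412 = 0.14677639.
deff = 0.099031837 / 0.14677639 = 0.6747.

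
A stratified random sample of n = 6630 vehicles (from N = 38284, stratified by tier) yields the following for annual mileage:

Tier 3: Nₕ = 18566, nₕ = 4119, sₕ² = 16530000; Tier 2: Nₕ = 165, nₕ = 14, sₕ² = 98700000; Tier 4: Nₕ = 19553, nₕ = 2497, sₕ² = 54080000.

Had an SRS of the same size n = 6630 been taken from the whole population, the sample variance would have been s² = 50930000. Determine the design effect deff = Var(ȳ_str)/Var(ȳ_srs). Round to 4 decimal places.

0.9104

Var(ȳ_str) = Σ Wₕ²(1−fₕ)sₕ²/nₕ with Wₕ = Nₕ/38284:
  Tier 3: (18566/38284)²·(1−4119/18566)·16530000/4119 = 734.41657
  Tier 2: (165/38284)²·(1−14/165)·98700000/14 = 119.84375
  Tier 4: (19553/38284)²·(1−2497/19553)·54080000/2497 = 4928.0387
  → Var(ȳ_str) = 5782.299.
Var(ȳ_srs) = (1 − 6630/38284)·50930000/6630 = 6351.4289.
deff = 5782.299 / 6351.4289 = 0.9104.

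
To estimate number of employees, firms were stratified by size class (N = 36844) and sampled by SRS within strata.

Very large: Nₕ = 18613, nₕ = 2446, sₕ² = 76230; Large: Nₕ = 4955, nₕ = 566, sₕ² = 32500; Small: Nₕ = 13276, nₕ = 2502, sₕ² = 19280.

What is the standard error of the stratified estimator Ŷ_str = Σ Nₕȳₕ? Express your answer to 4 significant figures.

Var(Ŷ_str) = Σₕ Nₕ²(1 − fₕ)sₕ²/nₕ.
Very large: 18613²·(1 − 2446/18613)·76230/2446 = 9.3781091 × 10^9.
Large: 4955²·(1 − 566/4955)·32500/566 = 1.2487519 × 10^9.
Small: 13276²·(1 − 2502/13276)·19280/2502 = 1.102209 × 10^9.
Sum = 1.172907 × 10^10.
SE = √(1.172907 × 10^10) = 108300.

108300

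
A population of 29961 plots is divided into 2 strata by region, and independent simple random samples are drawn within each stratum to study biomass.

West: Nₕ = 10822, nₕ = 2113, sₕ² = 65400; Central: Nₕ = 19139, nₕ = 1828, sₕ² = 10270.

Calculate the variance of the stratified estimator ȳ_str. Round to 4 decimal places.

5.3233

Var(ȳ_str) = Σₕ Wₕ²(1 − fₕ)sₕ²/nₕ with Wₕ = Nₕ/N, N = 29961.
West: Wₕ = 0.36120290; term = 0.36120290²·(1 − 0.19525042)·65400/2113 = 3.2496865.
Central: Wₕ = 0.63879710; term = 0.63879710²·(1 − 0.09551178)·10270/1828 = 2.0735907.
Sum = 5.3232772.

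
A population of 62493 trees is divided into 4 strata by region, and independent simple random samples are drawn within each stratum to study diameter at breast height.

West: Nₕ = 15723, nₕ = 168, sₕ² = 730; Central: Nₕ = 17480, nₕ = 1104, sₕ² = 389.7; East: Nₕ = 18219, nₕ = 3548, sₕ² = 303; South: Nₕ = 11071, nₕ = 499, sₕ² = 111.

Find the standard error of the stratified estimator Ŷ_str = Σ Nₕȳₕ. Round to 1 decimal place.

Var(Ŷ_str) = Σₕ Nₕ²(1 − fₕ)sₕ²/nₕ.
West: 15723²·(1 − 168/15723)·730/168 = 1.0627204 × 10^9.
Central: 17480²·(1 − 1104/17480)·389.7/1104 = 1.0104401 × 10^8.
East: 18219²·(1 − 3548/18219)·303/3548 = 2.2826707 × 10^7.
South: 11071²·(1 − 499/11071)·111/499 = 2.6035531 × 10^7.
Sum = 1.2126266 × 10^9.
SE = √(1.2126266 × 10^9) = 34822.8.

34822.8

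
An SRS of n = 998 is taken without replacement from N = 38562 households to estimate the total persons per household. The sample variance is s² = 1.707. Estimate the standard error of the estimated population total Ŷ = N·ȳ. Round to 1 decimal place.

1574.0

Var(Ŷ) = N²·Var(ȳ) = N²·(1 − n/N)·s²/n.
f = 998/38562 = 0.02588040; Var(ȳ) = 0.97411960·1.707/998 = 0.0016661545.
Var(Ŷ) = 38562² · 0.0016661545 = 2.4776181 × 10^6.
SE(Ŷ) = √(2.4776181 × 10^6) = 1574.0.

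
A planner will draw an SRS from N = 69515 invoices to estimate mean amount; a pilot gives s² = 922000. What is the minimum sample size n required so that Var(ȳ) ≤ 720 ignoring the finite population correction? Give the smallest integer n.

Without fpc, n₀ = s²/D = 922000/720 = 1280.5556.
Rounding up, n = 1281.

1281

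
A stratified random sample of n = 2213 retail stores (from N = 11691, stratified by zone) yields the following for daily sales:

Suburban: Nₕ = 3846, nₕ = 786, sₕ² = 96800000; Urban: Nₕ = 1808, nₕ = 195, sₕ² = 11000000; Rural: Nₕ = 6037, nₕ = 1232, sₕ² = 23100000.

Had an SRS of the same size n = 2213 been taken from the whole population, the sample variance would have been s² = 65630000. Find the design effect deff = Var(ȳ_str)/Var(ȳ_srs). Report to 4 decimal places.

Var(ȳ_str) = Σ Wₕ²(1−fₕ)sₕ²/nₕ with Wₕ = Nₕ/11691:
  Suburban: (3846/11691)²·(1−786/3846)·96800000/786 = 10604.256
  Urban: (1808/11691)²·(1−195/1808)·11000000/195 = 1203.6149
  Rural: (6037/11691)²·(1−1232/6037)·23100000/1232 = 3979.3535
  → Var(ȳ_str) = 15787.224.
Var(ȳ_srs) = (1 − 2213/11691)·65630000/2213 = 24042.855.
deff = 15787.224 / 24042.855 = 0.6566.

0.6566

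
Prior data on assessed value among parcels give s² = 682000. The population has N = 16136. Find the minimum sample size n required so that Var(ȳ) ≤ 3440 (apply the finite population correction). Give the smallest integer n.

Without fpc, n₀ = s²/D = 682000/3440 = 198.2558.
With fpc, (1 − n/N)·s²/n ≤ D requires n ≥ n₀/(1 + n₀/N) = 198.2558/(1 + 198.2558/16136) = 195.8495.
Rounding up, n = 196.

196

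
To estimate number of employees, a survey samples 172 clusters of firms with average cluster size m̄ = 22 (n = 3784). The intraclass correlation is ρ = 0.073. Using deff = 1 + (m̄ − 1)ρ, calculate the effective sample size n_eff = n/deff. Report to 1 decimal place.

deff = 1 + (22 − 1)·0.073 = 1 + 1.533 = 2.533.
n_eff = 3784 / 2.533 = 1493.9.

1493.9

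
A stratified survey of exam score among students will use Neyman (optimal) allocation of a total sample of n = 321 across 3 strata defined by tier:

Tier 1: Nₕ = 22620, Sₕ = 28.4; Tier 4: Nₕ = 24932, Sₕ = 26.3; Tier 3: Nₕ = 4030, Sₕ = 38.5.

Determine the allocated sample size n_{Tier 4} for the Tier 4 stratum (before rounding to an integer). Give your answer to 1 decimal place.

Neyman allocation: nₕ = n·NₕSₕ / Σⱼ NⱼSⱼ.
Σ NⱼSⱼ = 22620·28.4 + 24932·26.3 + 4030·38.5 = 1.4532746 × 10^6.
n_{Tier 4} = 321·24932·26.3 / (1.4532746 × 10^6) = 144.8.

144.8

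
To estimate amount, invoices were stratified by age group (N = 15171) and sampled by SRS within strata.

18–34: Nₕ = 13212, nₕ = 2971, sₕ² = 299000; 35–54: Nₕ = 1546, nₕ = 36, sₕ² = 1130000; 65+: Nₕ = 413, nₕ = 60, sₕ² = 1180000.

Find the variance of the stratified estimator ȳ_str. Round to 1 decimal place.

390.0

Var(ȳ_str) = Σₕ Wₕ²(1 − fₕ)sₕ²/nₕ with Wₕ = Nₕ/N, N = 15171.
18–34: Wₕ = 0.87087206; term = 0.87087206²·(1 − 0.22487133)·299000/2971 = 59.163118.
35–54: Wₕ = 0.10190495; term = 0.10190495²·(1 − 0.02328590)·1130000/36 = 318.37134.
65+: Wₕ = 0.02722299; term = 0.02722299²·(1 − 0.14527845)·1180000/60 = 12.457391.
Sum = 389.99185.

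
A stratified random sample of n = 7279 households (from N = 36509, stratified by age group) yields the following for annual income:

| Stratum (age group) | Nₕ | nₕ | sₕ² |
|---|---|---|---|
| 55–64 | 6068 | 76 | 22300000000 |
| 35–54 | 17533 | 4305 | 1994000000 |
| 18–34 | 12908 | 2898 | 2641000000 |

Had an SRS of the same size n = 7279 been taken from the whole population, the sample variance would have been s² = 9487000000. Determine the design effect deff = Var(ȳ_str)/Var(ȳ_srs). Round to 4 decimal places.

7.8324

Var(ȳ_str) = Σ Wₕ²(1−fₕ)sₕ²/nₕ with Wₕ = Nₕ/36509:
  55–64: (6068/36509)²·(1−76/6068)·22300000000/76 = 8.0040312 × 10^6
  35–54: (17533/36509)²·(1−4305/17533)·1994000000/4305 = 80593.969
  18–34: (12908/36509)²·(1−2898/12908)·2641000000/2898 = 88341.177
  → Var(ȳ_str) = 8.1729663 × 10^6.
Var(ȳ_srs) = (1 − 7279/36509)·9487000000/7279 = 1.0434846 × 10^6.
deff = (8.1729663 × 10^6) / (1.0434846 × 10^6) = 7.8324.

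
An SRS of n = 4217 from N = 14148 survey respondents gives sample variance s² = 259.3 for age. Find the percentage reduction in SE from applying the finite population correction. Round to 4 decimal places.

16.2183

f = n/N = 4217/14148 = 0.29806333.
SE_no-fpc = √(s²/n) = 0.24797018; SE_fpc = √((1−f)s²/n) = 0.20775354.
Ratio = √(1−f) = 0.83781661. Reduction = 100·(1 − 0.83781661) = 16.2183%.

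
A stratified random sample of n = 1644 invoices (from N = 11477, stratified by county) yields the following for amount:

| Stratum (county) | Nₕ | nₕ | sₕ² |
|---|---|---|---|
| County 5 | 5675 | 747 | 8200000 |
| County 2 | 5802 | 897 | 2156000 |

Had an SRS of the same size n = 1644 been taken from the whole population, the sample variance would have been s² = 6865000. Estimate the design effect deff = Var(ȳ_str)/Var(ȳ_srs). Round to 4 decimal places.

Var(ȳ_str) = Σ Wₕ²(1−fₕ)sₕ²/nₕ with Wₕ = Nₕ/11477:
  County 5: (5675/11477)²·(1−747/5675)·8200000/747 = 2330.6285
  County 2: (5802/11477)²·(1−897/5802)·2156000/897 = 519.29757
  → Var(ȳ_str) = 2849.9261.
Var(ȳ_srs) = (1 − 1644/11477)·6865000/1644 = 3577.6379.
deff = 2849.9261 / 3577.6379 = 0.7966.

0.7966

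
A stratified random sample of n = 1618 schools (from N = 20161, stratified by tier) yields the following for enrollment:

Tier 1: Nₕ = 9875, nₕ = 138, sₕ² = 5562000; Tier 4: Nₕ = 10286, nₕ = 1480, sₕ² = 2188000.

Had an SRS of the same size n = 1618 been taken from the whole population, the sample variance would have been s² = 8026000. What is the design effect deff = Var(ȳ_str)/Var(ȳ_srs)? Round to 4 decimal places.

Var(ȳ_str) = Σ Wₕ²(1−fₕ)sₕ²/nₕ with Wₕ = Nₕ/20161:
  Tier 1: (9875/20161)²·(1−138/9875)·5562000/138 = 9534.3268
  Tier 4: (10286/20161)²·(1−1480/10286)·2188000/1480 = 329.44784
  → Var(ȳ_str) = 9863.7746.
Var(ȳ_srs) = (1 − 1618/20161)·8026000/1618 = 4562.3497.
deff = 9863.7746 / 4562.3497 = 2.1620.

2.1620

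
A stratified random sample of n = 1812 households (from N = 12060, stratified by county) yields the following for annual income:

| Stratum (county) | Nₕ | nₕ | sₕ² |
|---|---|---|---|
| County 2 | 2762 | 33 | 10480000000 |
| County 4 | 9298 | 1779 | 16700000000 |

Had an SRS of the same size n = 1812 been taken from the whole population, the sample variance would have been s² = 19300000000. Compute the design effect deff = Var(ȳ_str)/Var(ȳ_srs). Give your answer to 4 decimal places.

Var(ȳ_str) = Σ Wₕ²(1−fₕ)sₕ²/nₕ with Wₕ = Nₕ/12060:
  County 2: (2762/12060)²·(1−33/2762)·10480000000/33 = 1.6458109 × 10^7
  County 4: (9298/12060)²·(1−1779/9298)·16700000000/1779 = 4.5122747 × 10^6
  → Var(ȳ_str) = 2.0970384 × 10^7.
Var(ȳ_srs) = (1 − 1812/12060)·19300000000/1812 = 9.0508825 × 10^6.
deff = (2.0970384 × 10^7) / (9.0508825 × 10^6) = 2.3169.

2.3169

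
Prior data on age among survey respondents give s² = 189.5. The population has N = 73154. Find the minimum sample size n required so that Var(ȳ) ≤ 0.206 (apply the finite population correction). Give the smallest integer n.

Without fpc, n₀ = s²/D = 189.5/0.206 = 919.9029.
With fpc, (1 − n/N)·s²/n ≤ D requires n ≥ n₀/(1 + n₀/N) = 919.9029/(1 + 919.9029/73154) = 908.4789.
Rounding up, n = 909.

909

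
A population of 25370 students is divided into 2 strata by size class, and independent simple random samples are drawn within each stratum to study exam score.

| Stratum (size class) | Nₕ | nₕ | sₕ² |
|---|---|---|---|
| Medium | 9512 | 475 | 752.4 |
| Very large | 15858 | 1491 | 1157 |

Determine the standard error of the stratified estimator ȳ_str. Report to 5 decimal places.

0.69730

Var(ȳ_str) = Σₕ Wₕ²(1 − fₕ)sₕ²/nₕ with Wₕ = Nₕ/N, N = 25370.
Medium: Wₕ = 0.37493102; term = 0.37493102²·(1 − 0.04993692)·752.4/475 = 0.2115487.
Very large: Wₕ = 0.62506898; term = 0.62506898²·(1 − 0.09402194)·1157/1491 = 0.27468142.
Sum = 0.48623012.
SE = √(0.48623012) = 0.69730.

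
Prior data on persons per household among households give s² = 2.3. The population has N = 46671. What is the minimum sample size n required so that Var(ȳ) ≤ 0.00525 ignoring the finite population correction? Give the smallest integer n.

439

Without fpc, n₀ = s²/D = 2.3/0.00525 = 438.0952.
Rounding up, n = 439.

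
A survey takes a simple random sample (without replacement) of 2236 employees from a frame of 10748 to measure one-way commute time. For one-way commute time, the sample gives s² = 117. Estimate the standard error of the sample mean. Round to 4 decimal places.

Under SRS without replacement, Var(ȳ) = (1 − f)·s²/n with f = n/N = 2236/10748 = 0.20803870.
Var(ȳ) = (1 − 0.20803870)·117/2236 = 0.79196130·0.052325581 = 0.041439835.
SE(ȳ) = √(0.041439835) = 0.2036.

0.2036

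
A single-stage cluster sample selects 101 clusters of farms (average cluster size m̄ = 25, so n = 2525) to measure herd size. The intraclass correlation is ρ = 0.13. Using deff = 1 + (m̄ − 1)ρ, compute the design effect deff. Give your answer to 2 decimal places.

4.12

deff = 1 + (25 − 1)·0.13 = 1 + 3.12 = 4.12.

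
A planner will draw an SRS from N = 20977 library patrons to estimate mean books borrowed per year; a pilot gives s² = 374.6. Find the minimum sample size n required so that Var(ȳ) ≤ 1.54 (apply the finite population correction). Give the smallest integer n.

Without fpc, n₀ = s²/D = 374.6/1.54 = 243.2468.
With fpc, (1 − n/N)·s²/n ≤ D requires n ≥ n₀/(1 + n₀/N) = 243.2468/(1 + 243.2468/20977) = 240.4585.
Rounding up, n = 241.

241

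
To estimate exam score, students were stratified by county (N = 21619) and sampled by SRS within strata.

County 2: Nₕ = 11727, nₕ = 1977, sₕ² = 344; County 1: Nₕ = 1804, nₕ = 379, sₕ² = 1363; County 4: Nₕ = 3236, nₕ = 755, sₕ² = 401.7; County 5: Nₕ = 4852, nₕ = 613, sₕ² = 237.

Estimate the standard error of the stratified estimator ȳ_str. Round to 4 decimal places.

0.2975

Var(ȳ_str) = Σₕ Wₕ²(1 − fₕ)sₕ²/nₕ with Wₕ = Nₕ/N, N = 21619.
County 2: Wₕ = 0.54243952; term = 0.54243952²·(1 − 0.16858532)·344/1977 = 0.042566909.
County 1: Wₕ = 0.08344512; term = 0.08344512²·(1 − 0.21008869)·1363/379 = 0.019780481.
County 4: Wₕ = 0.14968315; term = 0.14968315²·(1 − 0.23331273)·401.7/755 = 0.0091394267.
County 5: Wₕ = 0.22443221; term = 0.22443221²·(1 − 0.12633965)·237/613 = 0.017013783.
Sum = 0.0885006.
SE = √(0.0885006) = 0.2975.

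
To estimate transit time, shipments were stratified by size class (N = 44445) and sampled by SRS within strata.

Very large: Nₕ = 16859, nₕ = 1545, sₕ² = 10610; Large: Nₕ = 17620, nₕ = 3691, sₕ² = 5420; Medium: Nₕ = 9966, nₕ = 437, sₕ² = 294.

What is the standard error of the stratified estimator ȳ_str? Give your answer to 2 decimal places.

Var(ȳ_str) = Σₕ Wₕ²(1 − fₕ)sₕ²/nₕ with Wₕ = Nₕ/N, N = 44445.
Very large: Wₕ = 0.37932276; term = 0.37932276²·(1 − 0.09164245)·10610/1545 = 0.89755595.
Large: Wₕ = 0.39644504; term = 0.39644504²·(1 − 0.20947787)·5420/3691 = 0.18244639.
Medium: Wₕ = 0.22423220; term = 0.22423220²·(1 − 0.04384909)·294/437 = 0.032343594.
Sum = 1.1123459.
SE = √(1.1123459) = 1.05.

1.05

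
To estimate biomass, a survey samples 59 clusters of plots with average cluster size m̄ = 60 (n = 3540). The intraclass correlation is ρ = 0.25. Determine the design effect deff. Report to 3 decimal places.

15.750

deff = 1 + (60 − 1)·0.25 = 1 + 14.75 = 15.75.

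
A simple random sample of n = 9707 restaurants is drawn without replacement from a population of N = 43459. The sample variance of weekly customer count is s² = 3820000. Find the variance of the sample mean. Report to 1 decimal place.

305.6

Under SRS without replacement, Var(ȳ) = (1 − f)·s²/n with f = n/N = 9707/43459 = 0.22335995.
Var(ȳ) = (1 − 0.22335995)·3820000/9707 = 0.77664005·393.53044 = 305.6315.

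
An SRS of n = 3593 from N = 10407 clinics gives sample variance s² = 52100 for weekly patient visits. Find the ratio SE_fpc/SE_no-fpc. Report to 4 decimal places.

f = n/N = 3593/10407 = 0.34524839.
SE_no-fpc = √(s²/n) = 3.8079414; SE_fpc = √((1−f)s²/n) = 3.0812614.
Ratio = √(1−f) = 0.80916723.

0.8092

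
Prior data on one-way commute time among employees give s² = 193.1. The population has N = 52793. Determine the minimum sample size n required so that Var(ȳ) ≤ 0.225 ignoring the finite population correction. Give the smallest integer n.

Without fpc, n₀ = s²/D = 193.1/0.225 = 858.2222.
Rounding up, n = 859.

859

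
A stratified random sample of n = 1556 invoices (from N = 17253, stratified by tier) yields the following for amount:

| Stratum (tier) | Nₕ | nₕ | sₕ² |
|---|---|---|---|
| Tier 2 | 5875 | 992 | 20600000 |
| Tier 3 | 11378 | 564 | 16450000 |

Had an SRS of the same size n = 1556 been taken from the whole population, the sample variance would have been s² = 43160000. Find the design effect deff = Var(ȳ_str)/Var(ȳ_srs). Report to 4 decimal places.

0.5570

Var(ȳ_str) = Σ Wₕ²(1−fₕ)sₕ²/nₕ with Wₕ = Nₕ/17253:
  Tier 2: (5875/17253)²·(1−992/5875)·20600000/992 = 2001.3401
  Tier 3: (11378/17253)²·(1−564/11378)·16450000/564 = 12056.183
  → Var(ȳ_str) = 14057.523.
Var(ȳ_srs) = (1 − 1556/17253)·43160000/1556 = 25236.195.
deff = 14057.523 / 25236.195 = 0.5570.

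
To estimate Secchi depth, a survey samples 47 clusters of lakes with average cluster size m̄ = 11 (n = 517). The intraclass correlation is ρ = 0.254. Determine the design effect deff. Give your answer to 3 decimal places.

3.540

deff = 1 + (11 − 1)·0.254 = 1 + 2.54 = 3.54.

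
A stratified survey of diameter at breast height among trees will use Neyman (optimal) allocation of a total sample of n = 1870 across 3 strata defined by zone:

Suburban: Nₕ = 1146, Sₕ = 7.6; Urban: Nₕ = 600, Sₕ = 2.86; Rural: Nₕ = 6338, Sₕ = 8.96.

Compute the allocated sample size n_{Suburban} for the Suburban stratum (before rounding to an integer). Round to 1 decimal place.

242.3

Neyman allocation: nₕ = n·NₕSₕ / Σⱼ NⱼSⱼ.
Σ NⱼSⱼ = 1146·7.6 + 600·2.86 + 6338·8.96 = 67214.08.
n_{Suburban} = 1870·1146·7.6 / 67214.08 = 242.3.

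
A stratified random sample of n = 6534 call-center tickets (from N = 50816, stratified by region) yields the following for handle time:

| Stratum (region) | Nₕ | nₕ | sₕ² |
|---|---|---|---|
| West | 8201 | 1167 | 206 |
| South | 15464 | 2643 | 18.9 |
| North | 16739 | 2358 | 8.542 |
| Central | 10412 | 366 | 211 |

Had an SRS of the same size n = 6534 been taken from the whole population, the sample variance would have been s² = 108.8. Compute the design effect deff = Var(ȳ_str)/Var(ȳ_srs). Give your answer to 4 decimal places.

1.9422

Var(ȳ_str) = Σ Wₕ²(1−fₕ)sₕ²/nₕ with Wₕ = Nₕ/50816:
  West: (8201/50816)²·(1−1167/8201)·206/1167 = 0.0039433433
  South: (15464/50816)²·(1−2643/15464)·18.9/2643 = 5.4904435 × 10^-4
  North: (16739/50816)²·(1−2358/16739)·8.542/2358 = 3.3770183 × 10^-4
  Central: (10412/50816)²·(1−366/10412)·211/366 = 0.023352197
  → Var(ȳ_str) = 0.028182286.
Var(ȳ_srs) = (1 − 6534/50816)·108.8/6534 = 0.014510304.
deff = 0.028182286 / 0.014510304 = 1.9422.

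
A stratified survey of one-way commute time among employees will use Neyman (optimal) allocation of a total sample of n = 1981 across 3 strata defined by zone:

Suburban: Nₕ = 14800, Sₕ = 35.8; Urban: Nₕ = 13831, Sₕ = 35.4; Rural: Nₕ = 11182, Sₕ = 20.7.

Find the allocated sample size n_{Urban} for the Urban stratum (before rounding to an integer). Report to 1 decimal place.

775.4

Neyman allocation: nₕ = n·NₕSₕ / Σⱼ NⱼSⱼ.
Σ NⱼSⱼ = 14800·35.8 + 13831·35.4 + 11182·20.7 = 1.2509248 × 10^6.
n_{Urban} = 1981·13831·35.4 / (1.2509248 × 10^6) = 775.4.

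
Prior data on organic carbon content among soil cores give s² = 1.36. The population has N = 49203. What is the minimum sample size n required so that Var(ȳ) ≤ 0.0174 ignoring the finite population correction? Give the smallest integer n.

79

Without fpc, n₀ = s²/D = 1.36/0.0174 = 78.1609.
Rounding up, n = 79.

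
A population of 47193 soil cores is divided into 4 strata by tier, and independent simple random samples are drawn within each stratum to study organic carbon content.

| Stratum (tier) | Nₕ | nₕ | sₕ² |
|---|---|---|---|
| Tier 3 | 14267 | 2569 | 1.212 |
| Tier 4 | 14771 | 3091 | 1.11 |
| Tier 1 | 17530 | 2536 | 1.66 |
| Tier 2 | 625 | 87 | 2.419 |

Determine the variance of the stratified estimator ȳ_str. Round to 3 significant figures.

Var(ȳ_str) = Σₕ Wₕ²(1 − fₕ)sₕ²/nₕ with Wₕ = Nₕ/N, N = 47193.
Tier 3: Wₕ = 0.30231178; term = 0.30231178²·(1 − 0.18006589)·1.212/2569 = 3.535311 × 10^-5.
Tier 4: Wₕ = 0.31299133; term = 0.31299133²·(1 − 0.20926139)·1.11/3091 = 2.7817721 × 10^-5.
Tier 1: Wₕ = 0.37145339; term = 0.37145339²·(1 − 0.14466629)·1.66/2536 = 7.7250819 × 10^-5.
Tier 2: Wₕ = 0.01324349; term = 0.01324349²·(1 − 0.13920000)·2.419/87 = 4.1978193 × 10^-6.
Sum = 1.4461947 × 10^-4.

1.45 × 10^-4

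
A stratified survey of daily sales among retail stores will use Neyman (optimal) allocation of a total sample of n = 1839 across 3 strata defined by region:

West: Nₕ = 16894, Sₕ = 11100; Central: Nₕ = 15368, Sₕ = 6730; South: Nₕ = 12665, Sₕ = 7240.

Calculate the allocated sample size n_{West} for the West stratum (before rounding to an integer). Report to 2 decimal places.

901.24

Neyman allocation: nₕ = n·NₕSₕ / Σⱼ NⱼSⱼ.
Σ NⱼSⱼ = 16894·11100 + 15368·6730 + 12665·7240 = 3.8264464 × 10^8.
n_{West} = 1839·16894·11100 / (3.8264464 × 10^8) = 901.24.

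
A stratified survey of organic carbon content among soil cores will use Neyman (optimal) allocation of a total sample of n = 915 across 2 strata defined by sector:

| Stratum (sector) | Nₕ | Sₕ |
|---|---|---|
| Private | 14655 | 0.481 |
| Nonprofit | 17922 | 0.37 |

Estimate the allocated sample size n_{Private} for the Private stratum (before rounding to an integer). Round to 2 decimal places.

471.48

Neyman allocation: nₕ = n·NₕSₕ / Σⱼ NⱼSⱼ.
Σ NⱼSⱼ = 14655·0.481 + 17922·0.37 = 13680.195.
n_{Private} = 915·14655·0.481 / 13680.195 = 471.48.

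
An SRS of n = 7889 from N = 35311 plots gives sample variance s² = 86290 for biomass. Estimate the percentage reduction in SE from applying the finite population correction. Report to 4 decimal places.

11.8759

f = n/N = 7889/35311 = 0.22341480.
SE_no-fpc = √(s²/n) = 3.307267; SE_fpc = √((1−f)s²/n) = 2.9144983.
Ratio = √(1−f) = 0.88124072. Reduction = 100·(1 − 0.88124072) = 11.8759%.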